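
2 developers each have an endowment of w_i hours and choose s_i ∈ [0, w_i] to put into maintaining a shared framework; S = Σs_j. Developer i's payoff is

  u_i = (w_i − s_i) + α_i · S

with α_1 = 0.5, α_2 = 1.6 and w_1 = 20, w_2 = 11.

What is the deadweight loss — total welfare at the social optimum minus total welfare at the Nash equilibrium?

22

∂u_i/∂s_i = α_i − 1, so developer i contributes w_i if α_i > 1, else 0.
α_i > 1 for i ∈ {2}; NE contributions (0, 11), S = 11.
W^NE = Σw_i − S^NE + (Σα_i)·S^NE = 31 + 1.1·11 = 43.1.
Planner: ∂(Σu_j)/∂s_i = Σα_j − 1 = 1.1 > 0, so everyone contributes w_i; S^SO = 31, W^SO = 31 + 1.1·31 = 65.1.
Deadweight loss = 22.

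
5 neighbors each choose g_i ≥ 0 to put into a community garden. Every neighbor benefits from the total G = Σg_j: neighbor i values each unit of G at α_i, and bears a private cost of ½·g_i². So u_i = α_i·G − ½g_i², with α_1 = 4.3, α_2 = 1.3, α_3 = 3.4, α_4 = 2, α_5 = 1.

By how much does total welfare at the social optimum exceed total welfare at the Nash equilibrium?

234.37

Neighbor i's FOC: ∂u_i/∂g_i = α_i − g_i = 0, so g_i* = α_i.
NE contributions = (4.3, 1.3, 3.4, 2, 1); G = 12.
W^NE = (Σα)·G − ½Σα_i² = 12² − ½·36.74 = 125.63.
Planner sets g_i = Σα_j = 12 for every i, so G^SO = 5·12 = 60.
W^SO = (Σα)·G^SO − ½·5·(Σα)² = (5/2)·12² = 360.
Deadweight loss = W^SO − W^NE = 234.37.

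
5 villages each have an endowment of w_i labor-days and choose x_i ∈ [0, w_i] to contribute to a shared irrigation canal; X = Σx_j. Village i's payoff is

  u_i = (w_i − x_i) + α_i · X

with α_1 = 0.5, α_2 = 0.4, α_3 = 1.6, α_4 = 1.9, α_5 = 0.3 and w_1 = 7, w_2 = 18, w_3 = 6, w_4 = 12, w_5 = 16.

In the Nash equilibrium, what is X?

∂u_i/∂x_i = α_i − 1, so village i contributes w_i if α_i > 1, else 0.
α_i > 1 for i ∈ {3, 4}; NE contributions (0, 0, 6, 12, 0), X = 18.

18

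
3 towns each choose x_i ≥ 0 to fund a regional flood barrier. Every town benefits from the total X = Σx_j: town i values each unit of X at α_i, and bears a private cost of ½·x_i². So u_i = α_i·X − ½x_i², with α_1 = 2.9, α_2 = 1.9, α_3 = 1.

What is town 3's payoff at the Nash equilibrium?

5.3

Town i's FOC: ∂u_i/∂x_i = α_i − x_i = 0, so x_i* = α_i.
NE contributions = (2.9, 1.9, 1); X = 5.8.
u_3 = α_3·X − ½·(x_3)² = 1·5.8 − ½·1² = 5.3.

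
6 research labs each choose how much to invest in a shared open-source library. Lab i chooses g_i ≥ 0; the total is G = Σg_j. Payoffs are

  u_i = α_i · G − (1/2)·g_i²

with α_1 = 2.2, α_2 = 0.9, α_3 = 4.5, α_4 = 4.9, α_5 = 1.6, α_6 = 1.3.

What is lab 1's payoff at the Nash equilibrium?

31.46

Lab i's FOC: ∂u_i/∂g_i = α_i − g_i = 0, so g_i* = α_i.
NE contributions = (2.2, 0.9, 4.5, 4.9, 1.6, 1.3); G = 15.4.
u_1 = α_1·G − ½·(g_1)² = 2.2·15.4 − ½·2.2² = 31.46.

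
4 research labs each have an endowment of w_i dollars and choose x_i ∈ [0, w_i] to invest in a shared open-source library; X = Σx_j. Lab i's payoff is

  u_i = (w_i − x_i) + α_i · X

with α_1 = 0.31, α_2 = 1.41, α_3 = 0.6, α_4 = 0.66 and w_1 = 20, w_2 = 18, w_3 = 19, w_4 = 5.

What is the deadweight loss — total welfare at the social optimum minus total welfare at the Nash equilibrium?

87.12

∂u_i/∂x_i = α_i − 1, so lab i contributes w_i if α_i > 1, else 0.
α_i > 1 for i ∈ {2}; NE contributions (0, 18, 0, 0), X = 18.
W^NE = Σw_i − X^NE + (Σα_i)·X^NE = 62 + 1.98·18 = 97.64.
Planner: ∂(Σu_j)/∂x_i = Σα_j − 1 = 1.98 > 0, so everyone contributes w_i; X^SO = 62, W^SO = 62 + 1.98·62 = 184.76.
Deadweight loss = 87.12.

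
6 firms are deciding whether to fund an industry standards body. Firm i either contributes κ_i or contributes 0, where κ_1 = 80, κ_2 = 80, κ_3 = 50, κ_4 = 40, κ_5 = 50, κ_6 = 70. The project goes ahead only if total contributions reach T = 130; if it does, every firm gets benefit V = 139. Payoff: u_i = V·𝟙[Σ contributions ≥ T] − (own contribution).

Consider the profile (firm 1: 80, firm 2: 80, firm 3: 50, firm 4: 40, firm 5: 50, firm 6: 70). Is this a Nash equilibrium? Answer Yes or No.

No

Total = 370 ≥ 130: provided.
Firm 1 (pledges 80, payoff 59): dropping to 0 → total 290, payoff 139. Profitable deviation.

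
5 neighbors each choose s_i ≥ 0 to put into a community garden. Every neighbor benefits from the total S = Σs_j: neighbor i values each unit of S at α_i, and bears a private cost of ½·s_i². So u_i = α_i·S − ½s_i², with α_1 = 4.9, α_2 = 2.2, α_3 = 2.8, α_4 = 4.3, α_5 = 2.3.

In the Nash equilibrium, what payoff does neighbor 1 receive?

68.845

Neighbor i's FOC: ∂u_i/∂s_i = α_i − s_i = 0, so s_i* = α_i.
NE contributions = (4.9, 2.2, 2.8, 4.3, 2.3); S = 16.5.
u_1 = α_1·S − ½·(s_1)² = 4.9·16.5 − ½·4.9² = 68.845.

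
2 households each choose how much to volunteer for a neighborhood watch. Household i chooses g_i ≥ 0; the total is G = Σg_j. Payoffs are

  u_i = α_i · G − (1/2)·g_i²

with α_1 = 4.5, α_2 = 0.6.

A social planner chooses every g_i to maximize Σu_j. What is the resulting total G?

10.2

Planner FOC: ∂(Σu_j)/∂g_i = (Σα_j) − g_i = 0, so g_i^SO = Σα_j = 5.1 for every i; G^SO = 10.2.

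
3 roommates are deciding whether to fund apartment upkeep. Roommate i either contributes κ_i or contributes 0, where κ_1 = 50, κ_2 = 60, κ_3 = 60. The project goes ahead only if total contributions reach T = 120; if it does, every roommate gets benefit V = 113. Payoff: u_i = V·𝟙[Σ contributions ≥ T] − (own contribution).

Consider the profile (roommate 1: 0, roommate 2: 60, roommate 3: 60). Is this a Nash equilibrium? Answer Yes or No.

Yes

Total = 120 ≥ 120: provided.
Roommate 1 (pledges 0, payoff 113): pledging 50 → total 170, payoff 63. No gain.
Roommate 2 (pledges 60, payoff 53): dropping to 0 → total 60, payoff 0. No gain.
Roommate 3 (pledges 60, payoff 53): dropping to 0 → total 60, payoff 0. No gain.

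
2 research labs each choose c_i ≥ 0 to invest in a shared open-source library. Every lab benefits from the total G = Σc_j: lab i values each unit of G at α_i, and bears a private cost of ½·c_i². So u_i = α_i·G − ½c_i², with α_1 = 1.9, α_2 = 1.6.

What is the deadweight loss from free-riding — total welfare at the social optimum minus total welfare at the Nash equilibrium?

3.085

Lab i's FOC: ∂u_i/∂c_i = α_i − c_i = 0, so c_i* = α_i.
NE contributions = (1.9, 1.6); G = 3.5.
W^NE = (Σα)·G − ½Σα_i² = 3.5² − ½·6.17 = 9.165.
Planner sets c_i = Σα_j = 3.5 for every i, so G^SO = 2·3.5 = 7.
W^SO = (Σα)·G^SO − ½·2·(Σα)² = (2/2)·3.5² = 12.25.
Deadweight loss = W^SO − W^NE = 3.085.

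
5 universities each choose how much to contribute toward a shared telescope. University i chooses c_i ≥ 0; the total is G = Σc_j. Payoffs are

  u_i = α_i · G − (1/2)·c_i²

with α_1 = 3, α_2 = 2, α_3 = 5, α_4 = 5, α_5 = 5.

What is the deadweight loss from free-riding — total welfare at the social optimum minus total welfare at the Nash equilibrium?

University i's FOC: ∂u_i/∂c_i = α_i − c_i = 0, so c_i* = α_i.
NE contributions = (3, 2, 5, 5, 5); G = 20.
W^NE = (Σα)·G − ½Σα_i² = 20² − ½·88 = 356.
Planner sets c_i = Σα_j = 20 for every i, so G^SO = 5·20 = 100.
W^SO = (Σα)·G^SO − ½·5·(Σα)² = (5/2)·20² = 1000.
Deadweight loss = W^SO − W^NE = 644.

644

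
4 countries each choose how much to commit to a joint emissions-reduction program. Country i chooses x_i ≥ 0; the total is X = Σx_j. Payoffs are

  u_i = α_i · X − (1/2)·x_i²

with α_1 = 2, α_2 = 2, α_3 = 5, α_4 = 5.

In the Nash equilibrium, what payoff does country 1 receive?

Country i's FOC: ∂u_i/∂x_i = α_i − x_i = 0, so x_i* = α_i.
NE contributions = (2, 2, 5, 5); X = 14.
u_1 = α_1·X − ½·(x_1)² = 2·14 − ½·2² = 26.

26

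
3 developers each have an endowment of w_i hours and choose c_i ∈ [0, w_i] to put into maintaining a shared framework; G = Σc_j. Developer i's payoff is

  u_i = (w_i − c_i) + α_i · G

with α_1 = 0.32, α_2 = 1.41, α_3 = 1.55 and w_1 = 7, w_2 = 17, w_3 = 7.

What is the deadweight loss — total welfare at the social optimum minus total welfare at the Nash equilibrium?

∂u_i/∂c_i = α_i − 1, so developer i contributes w_i if α_i > 1, else 0.
α_i > 1 for i ∈ {2, 3}; NE contributions (0, 17, 7), G = 24.
W^NE = Σw_i − G^NE + (Σα_i)·G^NE = 31 + 2.28·24 = 85.72.
Planner: ∂(Σu_j)/∂c_i = Σα_j − 1 = 2.28 > 0, so everyone contributes w_i; G^SO = 31, W^SO = 31 + 2.28·31 = 101.68.
Deadweight loss = 15.96.

15.96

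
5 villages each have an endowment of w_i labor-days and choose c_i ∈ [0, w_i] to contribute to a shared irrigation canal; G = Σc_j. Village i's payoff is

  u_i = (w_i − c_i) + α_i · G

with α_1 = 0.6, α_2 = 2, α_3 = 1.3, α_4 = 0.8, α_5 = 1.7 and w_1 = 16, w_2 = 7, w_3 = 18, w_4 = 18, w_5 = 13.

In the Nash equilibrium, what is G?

38

∂u_i/∂c_i = α_i − 1, so village i contributes w_i if α_i > 1, else 0.
α_i > 1 for i ∈ {2, 3, 5}; NE contributions (0, 7, 18, 0, 13), G = 38.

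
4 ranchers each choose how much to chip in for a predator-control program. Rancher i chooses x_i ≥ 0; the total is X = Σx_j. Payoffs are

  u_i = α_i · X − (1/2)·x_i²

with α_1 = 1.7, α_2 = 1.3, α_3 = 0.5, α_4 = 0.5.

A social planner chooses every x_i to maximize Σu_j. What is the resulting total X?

16

Planner FOC: ∂(Σu_j)/∂x_i = (Σα_j) − x_i = 0, so x_i^SO = Σα_j = 4 for every i; X^SO = 16.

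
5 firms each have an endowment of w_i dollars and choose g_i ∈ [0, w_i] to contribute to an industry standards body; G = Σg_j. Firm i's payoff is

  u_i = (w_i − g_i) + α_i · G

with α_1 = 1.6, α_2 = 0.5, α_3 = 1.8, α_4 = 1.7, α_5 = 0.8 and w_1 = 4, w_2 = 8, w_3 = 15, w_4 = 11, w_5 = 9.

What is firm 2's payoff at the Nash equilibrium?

23

∂u_i/∂g_i = α_i − 1, so firm i contributes w_i if α_i > 1, else 0.
α_i > 1 for i ∈ {1, 3, 4}; NE contributions (4, 0, 15, 11, 0), G = 30.
u_2 = (8 − 0) + 0.5·30 = 23.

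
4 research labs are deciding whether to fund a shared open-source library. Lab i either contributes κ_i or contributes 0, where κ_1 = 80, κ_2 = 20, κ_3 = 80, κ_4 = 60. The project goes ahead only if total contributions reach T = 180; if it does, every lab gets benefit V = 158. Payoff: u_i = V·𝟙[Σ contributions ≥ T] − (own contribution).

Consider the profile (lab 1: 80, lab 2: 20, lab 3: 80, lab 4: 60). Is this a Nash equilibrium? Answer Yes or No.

Total = 240 ≥ 180: provided.
Lab 1 (pledges 80, payoff 78): dropping to 0 → total 160, payoff 0. No gain.
Lab 2 (pledges 20, payoff 138): dropping to 0 → total 220, payoff 158. Profitable deviation.

No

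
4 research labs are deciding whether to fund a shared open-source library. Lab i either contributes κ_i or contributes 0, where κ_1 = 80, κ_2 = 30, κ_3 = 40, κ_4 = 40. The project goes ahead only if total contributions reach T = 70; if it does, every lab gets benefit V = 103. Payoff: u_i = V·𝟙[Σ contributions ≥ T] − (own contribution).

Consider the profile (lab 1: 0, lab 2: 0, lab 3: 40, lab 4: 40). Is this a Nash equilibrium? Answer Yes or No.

Total = 80 ≥ 70: provided.
Lab 1 (pledges 0, payoff 103): pledging 80 → total 160, payoff 23. No gain.
Lab 2 (pledges 0, payoff 103): pledging 30 → total 110, payoff 73. No gain.
Lab 3 (pledges 40, payoff 63): dropping to 0 → total 40, payoff 0. No gain.
Lab 4 (pledges 40, payoff 63): dropping to 0 → total 40, payoff 0. No gain.

Yes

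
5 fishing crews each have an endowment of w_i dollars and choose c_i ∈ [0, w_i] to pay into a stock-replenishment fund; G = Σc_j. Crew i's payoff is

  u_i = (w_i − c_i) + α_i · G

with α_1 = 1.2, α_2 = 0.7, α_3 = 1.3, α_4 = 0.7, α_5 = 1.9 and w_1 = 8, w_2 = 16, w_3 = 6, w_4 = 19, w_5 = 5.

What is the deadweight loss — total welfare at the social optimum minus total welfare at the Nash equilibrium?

∂u_i/∂c_i = α_i − 1, so crew i contributes w_i if α_i > 1, else 0.
α_i > 1 for i ∈ {1, 3, 5}; NE contributions (8, 0, 6, 0, 5), G = 19.
W^NE = Σw_i − G^NE + (Σα_i)·G^NE = 54 + 4.8·19 = 145.2.
Planner: ∂(Σu_j)/∂c_i = Σα_j − 1 = 4.8 > 0, so everyone contributes w_i; G^SO = 54, W^SO = 54 + 4.8·54 = 313.2.
Deadweight loss = 168.

168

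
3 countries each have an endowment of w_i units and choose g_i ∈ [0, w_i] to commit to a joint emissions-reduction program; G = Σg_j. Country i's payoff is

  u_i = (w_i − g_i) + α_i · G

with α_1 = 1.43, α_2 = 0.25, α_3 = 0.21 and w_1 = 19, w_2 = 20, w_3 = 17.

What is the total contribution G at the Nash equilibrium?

∂u_i/∂g_i = α_i − 1, so country i contributes w_i if α_i > 1, else 0.
α_i > 1 for i ∈ {1}; NE contributions (19, 0, 0), G = 19.

19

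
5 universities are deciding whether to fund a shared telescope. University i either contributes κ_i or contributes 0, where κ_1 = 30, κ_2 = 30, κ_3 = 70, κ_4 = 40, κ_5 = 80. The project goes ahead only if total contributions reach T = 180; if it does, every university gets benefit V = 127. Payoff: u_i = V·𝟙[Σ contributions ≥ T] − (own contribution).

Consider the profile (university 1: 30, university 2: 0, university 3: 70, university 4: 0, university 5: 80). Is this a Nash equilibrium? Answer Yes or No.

Yes

Total = 180 ≥ 180: provided.
University 1 (pledges 30, payoff 97): dropping to 0 → total 150, payoff 0. No gain.
University 2 (pledges 0, payoff 127): pledging 30 → total 210, payoff 97. No gain.
University 3 (pledges 70, payoff 57): dropping to 0 → total 110, payoff 0. No gain.
University 4 (pledges 0, payoff 127): pledging 40 → total 220, payoff 87. No gain.
University 5 (pledges 80, payoff 47): dropping to 0 → total 100, payoff 0. No gain.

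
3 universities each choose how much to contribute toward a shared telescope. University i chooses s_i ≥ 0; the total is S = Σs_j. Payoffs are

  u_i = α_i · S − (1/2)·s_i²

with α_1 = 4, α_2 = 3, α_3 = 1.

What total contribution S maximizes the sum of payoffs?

Planner FOC: ∂(Σu_j)/∂s_i = (Σα_j) − s_i = 0, so s_i^SO = Σα_j = 8 for every i; S^SO = 24.

24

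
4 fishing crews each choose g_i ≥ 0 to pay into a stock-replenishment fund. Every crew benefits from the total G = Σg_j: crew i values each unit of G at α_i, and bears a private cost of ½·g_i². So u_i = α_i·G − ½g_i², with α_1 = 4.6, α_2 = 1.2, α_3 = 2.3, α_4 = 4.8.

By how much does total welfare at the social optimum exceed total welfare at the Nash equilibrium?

191.875

Crew i's FOC: ∂u_i/∂g_i = α_i − g_i = 0, so g_i* = α_i.
NE contributions = (4.6, 1.2, 2.3, 4.8); G = 12.9.
W^NE = (Σα)·G − ½Σα_i² = 12.9² − ½·50.93 = 140.945.
Planner sets g_i = Σα_j = 12.9 for every i, so G^SO = 4·12.9 = 51.6.
W^SO = (Σα)·G^SO − ½·4·(Σα)² = (4/2)·12.9² = 332.82.
Deadweight loss = W^SO − W^NE = 191.875.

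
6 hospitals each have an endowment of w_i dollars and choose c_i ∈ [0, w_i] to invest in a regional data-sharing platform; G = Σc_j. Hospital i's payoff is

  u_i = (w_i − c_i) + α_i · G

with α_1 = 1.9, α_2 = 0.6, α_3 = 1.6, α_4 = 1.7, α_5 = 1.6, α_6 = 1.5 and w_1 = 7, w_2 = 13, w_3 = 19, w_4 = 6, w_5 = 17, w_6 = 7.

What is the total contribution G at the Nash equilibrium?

56

∂u_i/∂c_i = α_i − 1, so hospital i contributes w_i if α_i > 1, else 0.
α_i > 1 for i ∈ {1, 3, 4, 5, 6}; NE contributions (7, 0, 19, 6, 17, 7), G = 56.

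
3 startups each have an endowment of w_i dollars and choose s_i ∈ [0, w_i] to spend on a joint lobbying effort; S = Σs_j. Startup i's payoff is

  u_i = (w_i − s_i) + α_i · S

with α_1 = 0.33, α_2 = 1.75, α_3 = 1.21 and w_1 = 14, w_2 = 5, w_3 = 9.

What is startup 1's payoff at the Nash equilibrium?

∂u_i/∂s_i = α_i − 1, so startup i contributes w_i if α_i > 1, else 0.
α_i > 1 for i ∈ {2, 3}; NE contributions (0, 5, 9), S = 14.
u_1 = (14 − 0) + 0.33·14 = 18.62.

18.62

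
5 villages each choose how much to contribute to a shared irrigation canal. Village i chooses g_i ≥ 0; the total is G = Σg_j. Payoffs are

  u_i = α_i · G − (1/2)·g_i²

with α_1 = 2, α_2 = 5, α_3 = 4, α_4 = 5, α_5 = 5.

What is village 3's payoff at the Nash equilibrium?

Village i's FOC: ∂u_i/∂g_i = α_i − g_i = 0, so g_i* = α_i.
NE contributions = (2, 5, 4, 5, 5); G = 21.
u_3 = α_3·G − ½·(g_3)² = 4·21 − ½·4² = 76.

76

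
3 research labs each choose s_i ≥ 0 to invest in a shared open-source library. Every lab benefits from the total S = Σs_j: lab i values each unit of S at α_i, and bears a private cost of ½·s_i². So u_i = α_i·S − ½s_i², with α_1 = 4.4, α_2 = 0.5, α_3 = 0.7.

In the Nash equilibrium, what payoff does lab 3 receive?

3.675

Lab i's FOC: ∂u_i/∂s_i = α_i − s_i = 0, so s_i* = α_i.
NE contributions = (4.4, 0.5, 0.7); S = 5.6.
u_3 = α_3·S − ½·(s_3)² = 0.7·5.6 − ½·0.7² = 3.675.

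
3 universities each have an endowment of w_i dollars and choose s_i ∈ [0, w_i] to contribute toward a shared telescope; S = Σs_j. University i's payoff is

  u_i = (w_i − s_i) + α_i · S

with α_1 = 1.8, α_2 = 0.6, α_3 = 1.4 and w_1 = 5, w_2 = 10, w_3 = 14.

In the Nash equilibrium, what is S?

∂u_i/∂s_i = α_i − 1, so university i contributes w_i if α_i > 1, else 0.
α_i > 1 for i ∈ {1, 3}; NE contributions (5, 0, 14), S = 19.

19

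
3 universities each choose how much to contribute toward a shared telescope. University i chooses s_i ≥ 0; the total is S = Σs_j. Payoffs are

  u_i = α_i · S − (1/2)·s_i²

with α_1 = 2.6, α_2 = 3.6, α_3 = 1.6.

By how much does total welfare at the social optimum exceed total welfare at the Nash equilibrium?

41.56

University i's FOC: ∂u_i/∂s_i = α_i − s_i = 0, so s_i* = α_i.
NE contributions = (2.6, 3.6, 1.6); S = 7.8.
W^NE = (Σα)·S − ½Σα_i² = 7.8² − ½·22.28 = 49.7.
Planner sets s_i = Σα_j = 7.8 for every i, so S^SO = 3·7.8 = 23.4.
W^SO = (Σα)·S^SO − ½·3·(Σα)² = (3/2)·7.8² = 91.26.
Deadweight loss = W^SO − W^NE = 41.56.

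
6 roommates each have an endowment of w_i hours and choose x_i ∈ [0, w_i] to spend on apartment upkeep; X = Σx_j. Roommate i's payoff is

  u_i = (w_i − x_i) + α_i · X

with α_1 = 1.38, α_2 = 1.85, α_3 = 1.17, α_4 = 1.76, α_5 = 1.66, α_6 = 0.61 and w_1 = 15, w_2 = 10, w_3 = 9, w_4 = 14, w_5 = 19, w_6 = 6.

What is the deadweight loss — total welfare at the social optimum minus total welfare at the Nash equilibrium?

∂u_i/∂x_i = α_i − 1, so roommate i contributes w_i if α_i > 1, else 0.
α_i > 1 for i ∈ {1, 2, 3, 4, 5}; NE contributions (15, 10, 9, 14, 19, 0), X = 67.
W^NE = Σw_i − X^NE + (Σα_i)·X^NE = 73 + 7.43·67 = 570.81.
Planner: ∂(Σu_j)/∂x_i = Σα_j − 1 = 7.43 > 0, so everyone contributes w_i; X^SO = 73, W^SO = 73 + 7.43·73 = 615.39.
Deadweight loss = 44.58.

44.58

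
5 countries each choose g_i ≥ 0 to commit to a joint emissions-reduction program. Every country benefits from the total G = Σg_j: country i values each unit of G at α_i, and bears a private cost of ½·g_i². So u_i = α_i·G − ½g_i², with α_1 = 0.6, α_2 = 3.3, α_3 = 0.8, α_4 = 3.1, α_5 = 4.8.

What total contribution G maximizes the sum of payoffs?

63

Planner FOC: ∂(Σu_j)/∂g_i = (Σα_j) − g_i = 0, so g_i^SO = Σα_j = 12.6 for every i; G^SO = 63.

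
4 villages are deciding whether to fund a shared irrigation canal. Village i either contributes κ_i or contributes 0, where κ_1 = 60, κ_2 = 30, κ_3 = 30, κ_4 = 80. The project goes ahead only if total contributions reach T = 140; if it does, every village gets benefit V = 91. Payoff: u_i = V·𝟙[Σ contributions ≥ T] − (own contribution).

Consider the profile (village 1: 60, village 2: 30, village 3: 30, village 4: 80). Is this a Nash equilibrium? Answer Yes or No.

No

Total = 200 ≥ 140: provided.
Village 1 (pledges 60, payoff 31): dropping to 0 → total 140, payoff 91. Profitable deviation.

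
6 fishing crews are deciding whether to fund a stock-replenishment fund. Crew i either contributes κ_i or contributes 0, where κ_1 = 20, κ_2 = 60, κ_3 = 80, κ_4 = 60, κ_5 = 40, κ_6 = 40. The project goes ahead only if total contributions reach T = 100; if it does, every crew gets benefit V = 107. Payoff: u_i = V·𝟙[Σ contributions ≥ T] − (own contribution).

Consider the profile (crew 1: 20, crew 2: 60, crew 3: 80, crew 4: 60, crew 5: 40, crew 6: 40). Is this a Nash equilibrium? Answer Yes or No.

Total = 300 ≥ 100: provided.
Crew 1 (pledges 20, payoff 87): dropping to 0 → total 280, payoff 107. Profitable deviation.

No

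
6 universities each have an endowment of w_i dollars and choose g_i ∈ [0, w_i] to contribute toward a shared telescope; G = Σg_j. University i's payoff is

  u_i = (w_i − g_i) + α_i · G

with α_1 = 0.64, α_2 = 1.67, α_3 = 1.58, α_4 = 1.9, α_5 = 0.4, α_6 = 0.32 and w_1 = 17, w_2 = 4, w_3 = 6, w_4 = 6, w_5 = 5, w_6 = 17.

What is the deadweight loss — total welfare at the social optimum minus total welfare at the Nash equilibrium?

214.89

∂u_i/∂g_i = α_i − 1, so university i contributes w_i if α_i > 1, else 0.
α_i > 1 for i ∈ {2, 3, 4}; NE contributions (0, 4, 6, 6, 0, 0), G = 16.
W^NE = Σw_i − G^NE + (Σα_i)·G^NE = 55 + 5.51·16 = 143.16.
Planner: ∂(Σu_j)/∂g_i = Σα_j − 1 = 5.51 > 0, so everyone contributes w_i; G^SO = 55, W^SO = 55 + 5.51·55 = 358.05.
Deadweight loss = 214.89.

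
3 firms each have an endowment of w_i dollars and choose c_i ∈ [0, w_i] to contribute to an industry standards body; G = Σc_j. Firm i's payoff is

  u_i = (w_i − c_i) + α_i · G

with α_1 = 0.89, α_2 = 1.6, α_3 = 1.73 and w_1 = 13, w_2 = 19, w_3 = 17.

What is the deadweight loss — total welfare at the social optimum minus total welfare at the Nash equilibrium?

41.86

∂u_i/∂c_i = α_i − 1, so firm i contributes w_i if α_i > 1, else 0.
α_i > 1 for i ∈ {2, 3}; NE contributions (0, 19, 17), G = 36.
W^NE = Σw_i − G^NE + (Σα_i)·G^NE = 49 + 3.22·36 = 164.92.
Planner: ∂(Σu_j)/∂c_i = Σα_j − 1 = 3.22 > 0, so everyone contributes w_i; G^SO = 49, W^SO = 49 + 3.22·49 = 206.78.
Deadweight loss = 41.86.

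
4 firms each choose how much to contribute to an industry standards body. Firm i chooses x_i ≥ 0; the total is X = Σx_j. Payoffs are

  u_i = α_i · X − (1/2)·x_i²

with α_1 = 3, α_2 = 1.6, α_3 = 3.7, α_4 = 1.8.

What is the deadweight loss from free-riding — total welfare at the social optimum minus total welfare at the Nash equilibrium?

116.255

Firm i's FOC: ∂u_i/∂x_i = α_i − x_i = 0, so x_i* = α_i.
NE contributions = (3, 1.6, 3.7, 1.8); X = 10.1.
W^NE = (Σα)·X − ½Σα_i² = 10.1² − ½·28.49 = 87.765.
Planner sets x_i = Σα_j = 10.1 for every i, so X^SO = 4·10.1 = 40.4.
W^SO = (Σα)·X^SO − ½·4·(Σα)² = (4/2)·10.1² = 204.02.
Deadweight loss = W^SO − W^NE = 116.255.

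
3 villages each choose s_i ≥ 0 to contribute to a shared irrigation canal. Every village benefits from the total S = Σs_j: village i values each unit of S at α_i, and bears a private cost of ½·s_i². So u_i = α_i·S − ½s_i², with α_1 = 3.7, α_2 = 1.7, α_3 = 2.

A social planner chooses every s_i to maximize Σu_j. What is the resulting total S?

Planner FOC: ∂(Σu_j)/∂s_i = (Σα_j) − s_i = 0, so s_i^SO = Σα_j = 7.4 for every i; S^SO = 22.2.

22.2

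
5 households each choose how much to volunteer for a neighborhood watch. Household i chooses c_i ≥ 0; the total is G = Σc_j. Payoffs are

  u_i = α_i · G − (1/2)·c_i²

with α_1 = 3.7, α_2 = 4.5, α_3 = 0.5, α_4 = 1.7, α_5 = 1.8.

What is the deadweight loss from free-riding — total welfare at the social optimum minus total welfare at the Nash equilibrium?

Household i's FOC: ∂u_i/∂c_i = α_i − c_i = 0, so c_i* = α_i.
NE contributions = (3.7, 4.5, 0.5, 1.7, 1.8); G = 12.2.
W^NE = (Σα)·G − ½Σα_i² = 12.2² − ½·40.32 = 128.68.
Planner sets c_i = Σα_j = 12.2 for every i, so G^SO = 5·12.2 = 61.
W^SO = (Σα)·G^SO − ½·5·(Σα)² = (5/2)·12.2² = 372.1.
Deadweight loss = W^SO − W^NE = 243.42.

243.42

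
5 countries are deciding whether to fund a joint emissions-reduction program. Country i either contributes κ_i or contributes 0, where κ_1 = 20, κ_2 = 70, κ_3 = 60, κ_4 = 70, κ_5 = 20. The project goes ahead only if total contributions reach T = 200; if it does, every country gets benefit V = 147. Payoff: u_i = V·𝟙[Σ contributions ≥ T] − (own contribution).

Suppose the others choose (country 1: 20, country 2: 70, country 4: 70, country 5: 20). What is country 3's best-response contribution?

Others' total = 180. Contributing 60 brings total to 240 ≥ 200: gain V − κ_3 = 87.
Best response: 60.

60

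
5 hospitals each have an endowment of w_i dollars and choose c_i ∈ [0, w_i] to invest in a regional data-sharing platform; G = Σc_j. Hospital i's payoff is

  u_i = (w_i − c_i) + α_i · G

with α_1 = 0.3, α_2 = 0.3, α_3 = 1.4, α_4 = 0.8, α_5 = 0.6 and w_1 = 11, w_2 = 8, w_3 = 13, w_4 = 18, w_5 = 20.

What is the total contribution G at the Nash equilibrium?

∂u_i/∂c_i = α_i − 1, so hospital i contributes w_i if α_i > 1, else 0.
α_i > 1 for i ∈ {3}; NE contributions (0, 0, 13, 0, 0), G = 13.

13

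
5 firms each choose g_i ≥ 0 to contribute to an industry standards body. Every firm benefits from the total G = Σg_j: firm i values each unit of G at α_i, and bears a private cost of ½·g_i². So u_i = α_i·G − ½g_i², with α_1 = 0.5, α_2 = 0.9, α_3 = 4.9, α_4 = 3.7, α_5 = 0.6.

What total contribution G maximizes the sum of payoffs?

53

Planner FOC: ∂(Σu_j)/∂g_i = (Σα_j) − g_i = 0, so g_i^SO = Σα_j = 10.6 for every i; G^SO = 53.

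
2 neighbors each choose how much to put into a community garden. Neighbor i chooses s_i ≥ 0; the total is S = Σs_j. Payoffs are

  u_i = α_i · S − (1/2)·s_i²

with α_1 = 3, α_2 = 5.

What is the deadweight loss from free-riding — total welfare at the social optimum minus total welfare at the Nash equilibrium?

17

Neighbor i's FOC: ∂u_i/∂s_i = α_i − s_i = 0, so s_i* = α_i.
NE contributions = (3, 5); S = 8.
W^NE = (Σα)·S − ½Σα_i² = 8² − ½·34 = 47.
Planner sets s_i = Σα_j = 8 for every i, so S^SO = 2·8 = 16.
W^SO = (Σα)·S^SO − ½·2·(Σα)² = (2/2)·8² = 64.
Deadweight loss = W^SO − W^NE = 17.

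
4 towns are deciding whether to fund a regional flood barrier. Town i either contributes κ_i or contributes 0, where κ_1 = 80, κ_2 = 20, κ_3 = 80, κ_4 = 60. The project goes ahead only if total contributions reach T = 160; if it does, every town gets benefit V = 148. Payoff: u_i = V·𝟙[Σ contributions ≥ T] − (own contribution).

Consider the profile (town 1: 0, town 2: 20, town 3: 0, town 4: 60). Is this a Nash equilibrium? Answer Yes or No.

No

Total = 80 < 160: not provided.
Town 1 (pledges 0, payoff 0): pledging 80 → total 160, payoff 68. Profitable deviation.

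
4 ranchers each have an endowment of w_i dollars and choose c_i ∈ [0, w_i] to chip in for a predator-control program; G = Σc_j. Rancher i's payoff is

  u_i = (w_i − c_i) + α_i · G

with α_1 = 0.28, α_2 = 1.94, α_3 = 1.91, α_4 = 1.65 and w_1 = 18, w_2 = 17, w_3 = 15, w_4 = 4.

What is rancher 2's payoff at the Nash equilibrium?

∂u_i/∂c_i = α_i − 1, so rancher i contributes w_i if α_i > 1, else 0.
α_i > 1 for i ∈ {2, 3, 4}; NE contributions (0, 17, 15, 4), G = 36.
u_2 = (17 − 17) + 1.94·36 = 69.84.

69.84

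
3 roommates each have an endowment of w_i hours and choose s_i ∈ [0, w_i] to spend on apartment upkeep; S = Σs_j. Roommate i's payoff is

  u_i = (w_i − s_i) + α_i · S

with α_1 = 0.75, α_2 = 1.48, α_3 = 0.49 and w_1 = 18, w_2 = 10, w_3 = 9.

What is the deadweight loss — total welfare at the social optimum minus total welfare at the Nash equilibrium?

46.44

∂u_i/∂s_i = α_i − 1, so roommate i contributes w_i if α_i > 1, else 0.
α_i > 1 for i ∈ {2}; NE contributions (0, 10, 0), S = 10.
W^NE = Σw_i − S^NE + (Σα_i)·S^NE = 37 + 1.72·10 = 54.2.
Planner: ∂(Σu_j)/∂s_i = Σα_j − 1 = 1.72 > 0, so everyone contributes w_i; S^SO = 37, W^SO = 37 + 1.72·37 = 100.64.
Deadweight loss = 46.44.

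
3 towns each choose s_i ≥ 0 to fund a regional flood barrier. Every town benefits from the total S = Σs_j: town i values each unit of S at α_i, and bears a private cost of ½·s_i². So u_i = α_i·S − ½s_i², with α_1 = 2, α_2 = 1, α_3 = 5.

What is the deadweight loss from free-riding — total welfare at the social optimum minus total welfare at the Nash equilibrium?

Town i's FOC: ∂u_i/∂s_i = α_i − s_i = 0, so s_i* = α_i.
NE contributions = (2, 1, 5); S = 8.
W^NE = (Σα)·S − ½Σα_i² = 8² − ½·30 = 49.
Planner sets s_i = Σα_j = 8 for every i, so S^SO = 3·8 = 24.
W^SO = (Σα)·S^SO − ½·3·(Σα)² = (3/2)·8² = 96.
Deadweight loss = W^SO − W^NE = 47.

47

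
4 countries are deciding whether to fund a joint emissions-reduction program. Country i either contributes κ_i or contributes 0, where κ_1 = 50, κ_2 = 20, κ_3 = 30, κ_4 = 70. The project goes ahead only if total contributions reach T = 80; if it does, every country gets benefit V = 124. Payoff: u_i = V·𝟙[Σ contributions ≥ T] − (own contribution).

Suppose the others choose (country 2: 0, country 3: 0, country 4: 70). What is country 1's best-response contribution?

Others' total = 70. Contributing 50 brings total to 120 ≥ 80: gain V − κ_1 = 74.
Best response: 50.

50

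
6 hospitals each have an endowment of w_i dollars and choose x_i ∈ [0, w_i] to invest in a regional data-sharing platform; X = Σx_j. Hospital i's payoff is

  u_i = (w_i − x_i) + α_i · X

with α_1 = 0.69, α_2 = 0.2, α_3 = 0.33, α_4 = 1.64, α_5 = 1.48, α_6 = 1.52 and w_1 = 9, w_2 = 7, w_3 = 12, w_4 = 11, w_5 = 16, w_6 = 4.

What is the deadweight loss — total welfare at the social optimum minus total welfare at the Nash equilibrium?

136.08

∂u_i/∂x_i = α_i − 1, so hospital i contributes w_i if α_i > 1, else 0.
α_i > 1 for i ∈ {4, 5, 6}; NE contributions (0, 0, 0, 11, 16, 4), X = 31.
W^NE = Σw_i − X^NE + (Σα_i)·X^NE = 59 + 4.86·31 = 209.66.
Planner: ∂(Σu_j)/∂x_i = Σα_j − 1 = 4.86 > 0, so everyone contributes w_i; X^SO = 59, W^SO = 59 + 4.86·59 = 345.74.
Deadweight loss = 136.08.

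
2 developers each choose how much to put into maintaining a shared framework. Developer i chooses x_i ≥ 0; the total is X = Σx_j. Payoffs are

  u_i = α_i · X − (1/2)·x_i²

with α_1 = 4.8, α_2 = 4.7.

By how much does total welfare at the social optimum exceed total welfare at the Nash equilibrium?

Developer i's FOC: ∂u_i/∂x_i = α_i − x_i = 0, so x_i* = α_i.
NE contributions = (4.8, 4.7); X = 9.5.
W^NE = (Σα)·X − ½Σα_i² = 9.5² − ½·45.13 = 67.685.
Planner sets x_i = Σα_j = 9.5 for every i, so X^SO = 2·9.5 = 19.
W^SO = (Σα)·X^SO − ½·2·(Σα)² = (2/2)·9.5² = 90.25.
Deadweight loss = W^SO − W^NE = 22.565.

22.565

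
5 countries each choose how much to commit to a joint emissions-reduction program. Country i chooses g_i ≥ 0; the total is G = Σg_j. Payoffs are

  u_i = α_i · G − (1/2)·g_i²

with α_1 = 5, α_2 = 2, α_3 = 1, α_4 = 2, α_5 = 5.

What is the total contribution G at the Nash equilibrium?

15

Country i's FOC: ∂u_i/∂g_i = α_i − g_i = 0, so g_i* = α_i.
NE contributions = (5, 2, 1, 2, 5); G = 15.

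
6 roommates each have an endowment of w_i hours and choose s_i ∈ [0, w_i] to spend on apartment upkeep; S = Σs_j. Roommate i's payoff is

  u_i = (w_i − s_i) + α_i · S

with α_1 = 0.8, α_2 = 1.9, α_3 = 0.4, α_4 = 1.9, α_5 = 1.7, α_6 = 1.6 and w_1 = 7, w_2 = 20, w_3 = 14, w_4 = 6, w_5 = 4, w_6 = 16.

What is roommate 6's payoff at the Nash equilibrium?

∂u_i/∂s_i = α_i − 1, so roommate i contributes w_i if α_i > 1, else 0.
α_i > 1 for i ∈ {2, 4, 5, 6}; NE contributions (0, 20, 0, 6, 4, 16), S = 46.
u_6 = (16 − 16) + 1.6·46 = 73.6.

73.6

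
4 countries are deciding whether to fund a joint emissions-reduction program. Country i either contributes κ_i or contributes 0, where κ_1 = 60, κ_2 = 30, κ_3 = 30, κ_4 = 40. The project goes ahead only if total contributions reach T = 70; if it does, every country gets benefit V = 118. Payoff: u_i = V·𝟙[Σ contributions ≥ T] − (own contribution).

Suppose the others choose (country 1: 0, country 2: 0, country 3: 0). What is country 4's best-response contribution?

Others' total = 0. Even contributing 40 gives 40 < 70: no benefit either way.
Best response: 0.

0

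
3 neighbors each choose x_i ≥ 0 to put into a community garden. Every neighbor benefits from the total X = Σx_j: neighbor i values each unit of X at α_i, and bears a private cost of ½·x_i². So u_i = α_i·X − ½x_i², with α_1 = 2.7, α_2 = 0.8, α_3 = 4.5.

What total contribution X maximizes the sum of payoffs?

Planner FOC: ∂(Σu_j)/∂x_i = (Σα_j) − x_i = 0, so x_i^SO = Σα_j = 8 for every i; X^SO = 24.

24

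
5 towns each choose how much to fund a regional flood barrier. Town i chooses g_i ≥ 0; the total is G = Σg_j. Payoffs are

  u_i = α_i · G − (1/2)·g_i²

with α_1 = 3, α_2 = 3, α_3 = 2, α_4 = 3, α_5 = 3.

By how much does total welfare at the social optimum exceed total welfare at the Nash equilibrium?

314

Town i's FOC: ∂u_i/∂g_i = α_i − g_i = 0, so g_i* = α_i.
NE contributions = (3, 3, 2, 3, 3); G = 14.
W^NE = (Σα)·G − ½Σα_i² = 14² − ½·40 = 176.
Planner sets g_i = Σα_j = 14 for every i, so G^SO = 5·14 = 70.
W^SO = (Σα)·G^SO − ½·5·(Σα)² = (5/2)·14² = 490.
Deadweight loss = W^SO − W^NE = 314.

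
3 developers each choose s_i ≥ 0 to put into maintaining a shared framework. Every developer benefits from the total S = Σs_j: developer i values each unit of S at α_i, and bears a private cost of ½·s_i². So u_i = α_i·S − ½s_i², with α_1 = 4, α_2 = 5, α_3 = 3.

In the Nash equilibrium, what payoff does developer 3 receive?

Developer i's FOC: ∂u_i/∂s_i = α_i − s_i = 0, so s_i* = α_i.
NE contributions = (4, 5, 3); S = 12.
u_3 = α_3·S − ½·(s_3)² = 3·12 − ½·3² = 31.5.

31.5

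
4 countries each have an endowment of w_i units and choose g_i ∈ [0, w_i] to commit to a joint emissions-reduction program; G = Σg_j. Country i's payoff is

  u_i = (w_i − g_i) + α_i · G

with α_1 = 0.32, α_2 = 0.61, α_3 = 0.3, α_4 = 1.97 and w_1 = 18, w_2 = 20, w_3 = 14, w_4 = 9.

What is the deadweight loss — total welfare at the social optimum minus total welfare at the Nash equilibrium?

∂u_i/∂g_i = α_i − 1, so country i contributes w_i if α_i > 1, else 0.
α_i > 1 for i ∈ {4}; NE contributions (0, 0, 0, 9), G = 9.
W^NE = Σw_i − G^NE + (Σα_i)·G^NE = 61 + 2.2·9 = 80.8.
Planner: ∂(Σu_j)/∂g_i = Σα_j − 1 = 2.2 > 0, so everyone contributes w_i; G^SO = 61, W^SO = 61 + 2.2·61 = 195.2.
Deadweight loss = 114.4.

114.4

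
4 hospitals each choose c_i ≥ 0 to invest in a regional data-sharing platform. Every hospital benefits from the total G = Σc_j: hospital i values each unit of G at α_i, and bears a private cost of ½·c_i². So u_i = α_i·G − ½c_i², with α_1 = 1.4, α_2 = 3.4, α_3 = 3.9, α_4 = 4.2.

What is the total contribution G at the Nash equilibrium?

Hospital i's FOC: ∂u_i/∂c_i = α_i − c_i = 0, so c_i* = α_i.
NE contributions = (1.4, 3.4, 3.9, 4.2); G = 12.9.

12.9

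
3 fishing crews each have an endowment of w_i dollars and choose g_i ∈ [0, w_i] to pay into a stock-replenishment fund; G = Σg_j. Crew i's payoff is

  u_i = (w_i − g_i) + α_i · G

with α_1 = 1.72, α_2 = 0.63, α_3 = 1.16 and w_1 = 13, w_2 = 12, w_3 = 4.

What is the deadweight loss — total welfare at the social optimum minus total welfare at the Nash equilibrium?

∂u_i/∂g_i = α_i − 1, so crew i contributes w_i if α_i > 1, else 0.
α_i > 1 for i ∈ {1, 3}; NE contributions (13, 0, 4), G = 17.
W^NE = Σw_i − G^NE + (Σα_i)·G^NE = 29 + 2.51·17 = 71.67.
Planner: ∂(Σu_j)/∂g_i = Σα_j − 1 = 2.51 > 0, so everyone contributes w_i; G^SO = 29, W^SO = 29 + 2.51·29 = 101.79.
Deadweight loss = 30.12.

30.12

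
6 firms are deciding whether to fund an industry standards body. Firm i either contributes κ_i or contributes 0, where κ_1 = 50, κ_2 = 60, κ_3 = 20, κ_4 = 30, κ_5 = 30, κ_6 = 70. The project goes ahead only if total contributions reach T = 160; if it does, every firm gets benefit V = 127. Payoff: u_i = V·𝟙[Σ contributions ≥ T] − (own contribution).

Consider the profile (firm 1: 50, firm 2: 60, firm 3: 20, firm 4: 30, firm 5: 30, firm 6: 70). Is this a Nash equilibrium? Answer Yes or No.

No

Total = 260 ≥ 160: provided.
Firm 1 (pledges 50, payoff 77): dropping to 0 → total 210, payoff 127. Profitable deviation.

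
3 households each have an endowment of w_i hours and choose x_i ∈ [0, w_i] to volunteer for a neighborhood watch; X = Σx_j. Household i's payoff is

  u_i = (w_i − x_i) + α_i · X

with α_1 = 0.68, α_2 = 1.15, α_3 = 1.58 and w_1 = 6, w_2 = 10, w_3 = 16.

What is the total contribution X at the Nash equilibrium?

26

∂u_i/∂x_i = α_i − 1, so household i contributes w_i if α_i > 1, else 0.
α_i > 1 for i ∈ {2, 3}; NE contributions (0, 10, 16), X = 26.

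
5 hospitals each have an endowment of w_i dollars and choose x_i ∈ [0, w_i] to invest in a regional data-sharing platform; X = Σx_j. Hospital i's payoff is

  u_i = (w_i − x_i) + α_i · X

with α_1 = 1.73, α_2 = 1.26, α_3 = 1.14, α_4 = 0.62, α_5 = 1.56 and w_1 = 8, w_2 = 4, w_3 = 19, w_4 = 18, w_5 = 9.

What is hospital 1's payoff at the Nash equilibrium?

∂u_i/∂x_i = α_i − 1, so hospital i contributes w_i if α_i > 1, else 0.
α_i > 1 for i ∈ {1, 2, 3, 5}; NE contributions (8, 4, 19, 0, 9), X = 40.
u_1 = (8 − 8) + 1.73·40 = 69.2.

69.2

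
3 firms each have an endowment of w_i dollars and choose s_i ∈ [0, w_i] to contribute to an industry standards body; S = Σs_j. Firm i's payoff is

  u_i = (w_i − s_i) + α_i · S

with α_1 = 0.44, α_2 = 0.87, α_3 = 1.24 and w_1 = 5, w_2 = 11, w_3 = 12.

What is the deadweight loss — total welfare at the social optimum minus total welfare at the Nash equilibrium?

∂u_i/∂s_i = α_i − 1, so firm i contributes w_i if α_i > 1, else 0.
α_i > 1 for i ∈ {3}; NE contributions (0, 0, 12), S = 12.
W^NE = Σw_i − S^NE + (Σα_i)·S^NE = 28 + 1.55·12 = 46.6.
Planner: ∂(Σu_j)/∂s_i = Σα_j − 1 = 1.55 > 0, so everyone contributes w_i; S^SO = 28, W^SO = 28 + 1.55·28 = 71.4.
Deadweight loss = 24.8.

24.8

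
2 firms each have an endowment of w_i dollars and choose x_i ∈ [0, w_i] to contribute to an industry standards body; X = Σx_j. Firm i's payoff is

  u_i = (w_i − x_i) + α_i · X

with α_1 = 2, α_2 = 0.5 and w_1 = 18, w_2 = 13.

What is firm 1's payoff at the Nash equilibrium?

∂u_i/∂x_i = α_i − 1, so firm i contributes w_i if α_i > 1, else 0.
α_i > 1 for i ∈ {1}; NE contributions (18, 0), X = 18.
u_1 = (18 − 18) + 2·18 = 36.

36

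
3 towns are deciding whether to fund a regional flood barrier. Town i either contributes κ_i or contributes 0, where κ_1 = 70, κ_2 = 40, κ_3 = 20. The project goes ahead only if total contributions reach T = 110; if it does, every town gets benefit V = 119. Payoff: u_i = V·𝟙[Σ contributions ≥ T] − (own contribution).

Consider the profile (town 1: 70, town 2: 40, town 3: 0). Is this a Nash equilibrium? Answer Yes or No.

Total = 110 ≥ 110: provided.
Town 1 (pledges 70, payoff 49): dropping to 0 → total 40, payoff 0. No gain.
Town 2 (pledges 40, payoff 79): dropping to 0 → total 70, payoff 0. No gain.
Town 3 (pledges 0, payoff 119): pledging 20 → total 130, payoff 99. No gain.

Yes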